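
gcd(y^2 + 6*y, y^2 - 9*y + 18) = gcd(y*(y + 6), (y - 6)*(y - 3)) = 1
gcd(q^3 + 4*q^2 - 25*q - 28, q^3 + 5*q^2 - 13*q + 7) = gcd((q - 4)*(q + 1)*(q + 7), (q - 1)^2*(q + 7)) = q + 7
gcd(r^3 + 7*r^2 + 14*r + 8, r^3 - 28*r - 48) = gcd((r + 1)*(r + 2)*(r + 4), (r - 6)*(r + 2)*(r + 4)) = r^2 + 6*r + 8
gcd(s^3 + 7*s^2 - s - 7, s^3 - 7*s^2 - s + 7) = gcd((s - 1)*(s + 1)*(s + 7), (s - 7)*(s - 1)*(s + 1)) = s^2 - 1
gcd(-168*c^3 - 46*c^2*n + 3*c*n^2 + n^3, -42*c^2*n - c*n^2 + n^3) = 42*c^2 + c*n - n^2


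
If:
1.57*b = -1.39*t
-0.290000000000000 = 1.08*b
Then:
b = -0.27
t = 0.30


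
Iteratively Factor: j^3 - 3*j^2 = (j - 3)*(j^2) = j*(j - 3)*(j)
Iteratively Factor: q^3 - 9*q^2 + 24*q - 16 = (q - 1)*(q^2 - 8*q + 16) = (q - 4)*(q - 1)*(q - 4)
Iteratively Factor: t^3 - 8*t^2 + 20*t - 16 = (t - 4)*(t^2 - 4*t + 4) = (t - 4)*(t - 2)*(t - 2)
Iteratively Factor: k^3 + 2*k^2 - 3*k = (k)*(k^2 + 2*k - 3) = k*(k + 3)*(k - 1)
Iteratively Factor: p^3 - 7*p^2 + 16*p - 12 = (p - 2)*(p^2 - 5*p + 6) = (p - 2)^2*(p - 3)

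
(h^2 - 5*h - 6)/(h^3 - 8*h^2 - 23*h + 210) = (h + 1)/(h^2 - 2*h - 35)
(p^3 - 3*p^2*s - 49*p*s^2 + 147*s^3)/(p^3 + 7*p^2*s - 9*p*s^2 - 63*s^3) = (p - 7*s)/(p + 3*s)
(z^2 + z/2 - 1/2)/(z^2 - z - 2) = (z - 1/2)/(z - 2)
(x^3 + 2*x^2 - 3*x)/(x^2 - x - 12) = x*(x - 1)/(x - 4)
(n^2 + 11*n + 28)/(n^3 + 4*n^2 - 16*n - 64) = (n + 7)/(n^2 - 16)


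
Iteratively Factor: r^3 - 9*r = (r - 3)*(r^2 + 3*r) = r*(r - 3)*(r + 3)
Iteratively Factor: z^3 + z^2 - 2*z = (z)*(z^2 + z - 2) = z*(z + 2)*(z - 1)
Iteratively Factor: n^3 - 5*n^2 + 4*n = (n - 4)*(n^2 - n) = (n - 4)*(n - 1)*(n)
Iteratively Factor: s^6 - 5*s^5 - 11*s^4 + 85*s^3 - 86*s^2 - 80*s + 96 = (s - 3)*(s^5 - 2*s^4 - 17*s^3 + 34*s^2 + 16*s - 32) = (s - 3)*(s + 4)*(s^4 - 6*s^3 + 7*s^2 + 6*s - 8) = (s - 3)*(s - 2)*(s + 4)*(s^3 - 4*s^2 - s + 4) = (s - 4)*(s - 3)*(s - 2)*(s + 4)*(s^2 - 1) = (s - 4)*(s - 3)*(s - 2)*(s + 1)*(s + 4)*(s - 1)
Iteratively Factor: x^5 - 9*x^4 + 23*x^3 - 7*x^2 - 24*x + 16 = (x - 4)*(x^4 - 5*x^3 + 3*x^2 + 5*x - 4) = (x - 4)*(x - 1)*(x^3 - 4*x^2 - x + 4) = (x - 4)*(x - 1)*(x + 1)*(x^2 - 5*x + 4) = (x - 4)*(x - 1)^2*(x + 1)*(x - 4)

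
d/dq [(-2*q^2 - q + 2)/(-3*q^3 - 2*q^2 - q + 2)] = 6*q^2*(-q^2 - q + 3)/(9*q^6 + 12*q^5 + 10*q^4 - 8*q^3 - 7*q^2 - 4*q + 4)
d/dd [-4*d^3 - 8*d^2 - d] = -12*d^2 - 16*d - 1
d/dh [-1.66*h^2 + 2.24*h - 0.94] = 2.24 - 3.32*h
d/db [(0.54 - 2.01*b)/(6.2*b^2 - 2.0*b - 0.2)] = (12.462*b^2 - 6.696*b + 1.482)/(38.44*b^4 - 24.8*b^3 + 1.52*b^2 + 0.8*b + 0.04)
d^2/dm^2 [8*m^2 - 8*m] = 16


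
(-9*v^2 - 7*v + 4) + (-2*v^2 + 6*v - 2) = -11*v^2 - v + 2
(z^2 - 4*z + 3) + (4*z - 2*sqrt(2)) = z^2 - 2*sqrt(2) + 3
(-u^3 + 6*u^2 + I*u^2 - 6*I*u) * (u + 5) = -u^4 + u^3 + I*u^3 + 30*u^2 - I*u^2 - 30*I*u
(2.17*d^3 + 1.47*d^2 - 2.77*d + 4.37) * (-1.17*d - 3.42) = -2.5389*d^4 - 9.1413*d^3 - 1.7865*d^2 + 4.3605*d - 14.9454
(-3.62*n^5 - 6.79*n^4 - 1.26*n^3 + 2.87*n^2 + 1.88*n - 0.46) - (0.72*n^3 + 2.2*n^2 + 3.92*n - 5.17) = -3.62*n^5 - 6.79*n^4 - 1.98*n^3 + 0.67*n^2 - 2.04*n + 4.71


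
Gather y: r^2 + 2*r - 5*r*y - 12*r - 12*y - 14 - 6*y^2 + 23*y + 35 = r^2 - 10*r - 6*y^2 + y*(11 - 5*r) + 21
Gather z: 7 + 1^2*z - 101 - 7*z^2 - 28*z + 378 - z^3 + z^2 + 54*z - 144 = -z^3 - 6*z^2 + 27*z + 140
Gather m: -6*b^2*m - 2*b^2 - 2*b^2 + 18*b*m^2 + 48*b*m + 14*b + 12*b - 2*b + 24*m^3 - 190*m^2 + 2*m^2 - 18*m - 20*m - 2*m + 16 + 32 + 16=-4*b^2 + 24*b + 24*m^3 + m^2*(18*b - 188) + m*(-6*b^2 + 48*b - 40) + 64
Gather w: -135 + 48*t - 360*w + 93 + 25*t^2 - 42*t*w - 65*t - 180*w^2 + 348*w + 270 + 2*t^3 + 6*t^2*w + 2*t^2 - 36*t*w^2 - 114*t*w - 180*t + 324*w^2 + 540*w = 2*t^3 + 27*t^2 - 197*t + w^2*(144 - 36*t) + w*(6*t^2 - 156*t + 528) + 228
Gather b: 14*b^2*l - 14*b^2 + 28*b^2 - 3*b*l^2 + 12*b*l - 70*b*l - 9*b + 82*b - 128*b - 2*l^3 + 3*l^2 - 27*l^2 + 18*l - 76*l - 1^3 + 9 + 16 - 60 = b^2*(14*l + 14) + b*(-3*l^2 - 58*l - 55) - 2*l^3 - 24*l^2 - 58*l - 36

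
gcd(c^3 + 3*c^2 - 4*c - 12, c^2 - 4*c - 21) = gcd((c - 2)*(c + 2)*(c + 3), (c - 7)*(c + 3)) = c + 3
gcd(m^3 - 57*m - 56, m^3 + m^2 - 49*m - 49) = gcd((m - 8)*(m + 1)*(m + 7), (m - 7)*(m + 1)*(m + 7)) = m^2 + 8*m + 7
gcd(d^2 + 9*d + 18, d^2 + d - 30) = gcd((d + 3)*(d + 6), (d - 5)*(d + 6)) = d + 6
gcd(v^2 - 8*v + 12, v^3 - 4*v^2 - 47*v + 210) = v - 6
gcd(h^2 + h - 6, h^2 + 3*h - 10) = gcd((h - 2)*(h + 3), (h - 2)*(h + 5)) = h - 2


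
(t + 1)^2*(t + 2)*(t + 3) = t^4 + 7*t^3 + 17*t^2 + 17*t + 6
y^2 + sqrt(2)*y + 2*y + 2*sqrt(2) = (y + 2)*(y + sqrt(2))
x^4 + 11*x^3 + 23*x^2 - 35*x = x*(x - 1)*(x + 5)*(x + 7)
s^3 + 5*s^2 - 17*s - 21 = (s - 3)*(s + 1)*(s + 7)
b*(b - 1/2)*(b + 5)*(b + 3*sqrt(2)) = b^4 + 3*sqrt(2)*b^3 + 9*b^3/2 - 5*b^2/2 + 27*sqrt(2)*b^2/2 - 15*sqrt(2)*b/2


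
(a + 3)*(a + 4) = a^2 + 7*a + 12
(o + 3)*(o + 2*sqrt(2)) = o^2 + 2*sqrt(2)*o + 3*o + 6*sqrt(2)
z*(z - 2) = z^2 - 2*z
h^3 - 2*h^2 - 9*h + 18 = (h - 3)*(h - 2)*(h + 3)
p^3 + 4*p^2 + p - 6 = (p - 1)*(p + 2)*(p + 3)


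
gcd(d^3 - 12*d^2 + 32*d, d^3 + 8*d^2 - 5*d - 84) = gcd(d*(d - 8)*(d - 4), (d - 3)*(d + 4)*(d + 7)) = 1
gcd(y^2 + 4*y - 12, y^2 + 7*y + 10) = 1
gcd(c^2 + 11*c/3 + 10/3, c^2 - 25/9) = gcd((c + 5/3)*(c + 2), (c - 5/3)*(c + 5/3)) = c + 5/3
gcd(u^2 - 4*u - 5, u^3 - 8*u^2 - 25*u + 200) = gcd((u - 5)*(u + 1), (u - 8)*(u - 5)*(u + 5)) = u - 5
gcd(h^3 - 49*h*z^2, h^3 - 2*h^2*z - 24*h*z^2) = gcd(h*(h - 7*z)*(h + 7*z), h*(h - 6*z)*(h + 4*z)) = h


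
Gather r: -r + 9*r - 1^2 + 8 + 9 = 8*r + 16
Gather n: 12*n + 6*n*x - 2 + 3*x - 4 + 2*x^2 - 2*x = n*(6*x + 12) + 2*x^2 + x - 6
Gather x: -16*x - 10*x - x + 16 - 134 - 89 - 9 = -27*x - 216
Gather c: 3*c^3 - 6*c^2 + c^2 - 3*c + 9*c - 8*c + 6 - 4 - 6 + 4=3*c^3 - 5*c^2 - 2*c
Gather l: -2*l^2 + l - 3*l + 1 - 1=-2*l^2 - 2*l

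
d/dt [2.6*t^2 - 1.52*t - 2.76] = 5.2*t - 1.52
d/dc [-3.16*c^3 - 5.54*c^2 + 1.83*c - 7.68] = -9.48*c^2 - 11.08*c + 1.83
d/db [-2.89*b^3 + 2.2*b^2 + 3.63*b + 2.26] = -8.67*b^2 + 4.4*b + 3.63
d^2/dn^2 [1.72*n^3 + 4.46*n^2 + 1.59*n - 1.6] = 10.32*n + 8.92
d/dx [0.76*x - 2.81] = 0.760000000000000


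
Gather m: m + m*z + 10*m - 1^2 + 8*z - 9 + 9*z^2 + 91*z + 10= m*(z + 11) + 9*z^2 + 99*z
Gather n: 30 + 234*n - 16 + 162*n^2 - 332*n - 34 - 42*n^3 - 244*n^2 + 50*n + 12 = -42*n^3 - 82*n^2 - 48*n - 8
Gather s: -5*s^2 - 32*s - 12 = -5*s^2 - 32*s - 12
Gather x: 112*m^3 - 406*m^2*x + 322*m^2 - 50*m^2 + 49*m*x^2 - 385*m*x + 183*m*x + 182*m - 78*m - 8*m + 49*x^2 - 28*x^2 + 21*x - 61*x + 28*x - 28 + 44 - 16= 112*m^3 + 272*m^2 + 96*m + x^2*(49*m + 21) + x*(-406*m^2 - 202*m - 12)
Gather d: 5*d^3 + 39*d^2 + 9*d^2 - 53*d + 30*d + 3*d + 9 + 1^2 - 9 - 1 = 5*d^3 + 48*d^2 - 20*d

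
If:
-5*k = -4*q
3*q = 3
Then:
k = 4/5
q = 1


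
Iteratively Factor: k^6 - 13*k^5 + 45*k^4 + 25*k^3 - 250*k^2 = (k)*(k^5 - 13*k^4 + 45*k^3 + 25*k^2 - 250*k) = k*(k - 5)*(k^4 - 8*k^3 + 5*k^2 + 50*k) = k*(k - 5)^2*(k^3 - 3*k^2 - 10*k) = k^2*(k - 5)^2*(k^2 - 3*k - 10) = k^2*(k - 5)^2*(k + 2)*(k - 5)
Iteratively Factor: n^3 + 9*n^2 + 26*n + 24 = (n + 3)*(n^2 + 6*n + 8) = (n + 3)*(n + 4)*(n + 2)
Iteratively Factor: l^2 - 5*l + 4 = (l - 4)*(l - 1)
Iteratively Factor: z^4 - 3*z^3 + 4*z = (z - 2)*(z^3 - z^2 - 2*z) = z*(z - 2)*(z^2 - z - 2) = z*(z - 2)*(z + 1)*(z - 2)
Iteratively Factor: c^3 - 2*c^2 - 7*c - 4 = (c + 1)*(c^2 - 3*c - 4) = (c + 1)^2*(c - 4)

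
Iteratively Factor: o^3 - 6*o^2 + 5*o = (o - 1)*(o^2 - 5*o) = o*(o - 1)*(o - 5)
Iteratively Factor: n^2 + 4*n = (n)*(n + 4)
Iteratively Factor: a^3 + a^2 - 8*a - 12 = (a + 2)*(a^2 - a - 6) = (a - 3)*(a + 2)*(a + 2)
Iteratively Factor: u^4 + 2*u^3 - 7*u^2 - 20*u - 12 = (u + 1)*(u^3 + u^2 - 8*u - 12) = (u - 3)*(u + 1)*(u^2 + 4*u + 4) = (u - 3)*(u + 1)*(u + 2)*(u + 2)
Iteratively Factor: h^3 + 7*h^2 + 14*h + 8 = (h + 1)*(h^2 + 6*h + 8) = (h + 1)*(h + 2)*(h + 4)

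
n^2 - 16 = (n - 4)*(n + 4)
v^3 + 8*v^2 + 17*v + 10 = (v + 1)*(v + 2)*(v + 5)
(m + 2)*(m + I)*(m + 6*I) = m^3 + 2*m^2 + 7*I*m^2 - 6*m + 14*I*m - 12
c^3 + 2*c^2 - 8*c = c*(c - 2)*(c + 4)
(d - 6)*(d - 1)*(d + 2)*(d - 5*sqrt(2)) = d^4 - 5*sqrt(2)*d^3 - 5*d^3 - 8*d^2 + 25*sqrt(2)*d^2 + 12*d + 40*sqrt(2)*d - 60*sqrt(2)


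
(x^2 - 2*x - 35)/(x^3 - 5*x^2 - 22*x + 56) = (x + 5)/(x^2 + 2*x - 8)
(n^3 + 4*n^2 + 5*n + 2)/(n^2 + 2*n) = n + 2 + 1/n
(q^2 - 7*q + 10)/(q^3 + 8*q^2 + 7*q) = (q^2 - 7*q + 10)/(q*(q^2 + 8*q + 7))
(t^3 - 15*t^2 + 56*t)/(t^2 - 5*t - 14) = t*(t - 8)/(t + 2)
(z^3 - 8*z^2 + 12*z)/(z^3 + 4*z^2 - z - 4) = z*(z^2 - 8*z + 12)/(z^3 + 4*z^2 - z - 4)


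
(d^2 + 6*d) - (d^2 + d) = 5*d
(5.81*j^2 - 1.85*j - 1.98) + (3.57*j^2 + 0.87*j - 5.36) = 9.38*j^2 - 0.98*j - 7.34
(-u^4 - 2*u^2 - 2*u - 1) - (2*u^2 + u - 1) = -u^4 - 4*u^2 - 3*u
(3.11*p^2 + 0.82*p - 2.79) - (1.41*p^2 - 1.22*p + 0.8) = 1.7*p^2 + 2.04*p - 3.59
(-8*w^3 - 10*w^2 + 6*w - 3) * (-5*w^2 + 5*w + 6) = 40*w^5 + 10*w^4 - 128*w^3 - 15*w^2 + 21*w - 18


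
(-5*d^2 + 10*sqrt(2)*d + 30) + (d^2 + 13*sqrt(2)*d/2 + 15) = -4*d^2 + 33*sqrt(2)*d/2 + 45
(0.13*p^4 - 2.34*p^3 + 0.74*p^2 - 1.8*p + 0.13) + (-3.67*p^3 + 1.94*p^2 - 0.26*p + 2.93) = 0.13*p^4 - 6.01*p^3 + 2.68*p^2 - 2.06*p + 3.06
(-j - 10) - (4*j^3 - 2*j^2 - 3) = -4*j^3 + 2*j^2 - j - 7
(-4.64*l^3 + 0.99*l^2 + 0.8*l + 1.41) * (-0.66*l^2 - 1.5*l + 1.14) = 3.0624*l^5 + 6.3066*l^4 - 7.3026*l^3 - 1.002*l^2 - 1.203*l + 1.6074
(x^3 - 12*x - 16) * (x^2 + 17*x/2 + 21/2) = x^5 + 17*x^4/2 - 3*x^3/2 - 118*x^2 - 262*x - 168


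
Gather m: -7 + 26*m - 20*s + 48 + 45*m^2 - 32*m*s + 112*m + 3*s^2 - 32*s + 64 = 45*m^2 + m*(138 - 32*s) + 3*s^2 - 52*s + 105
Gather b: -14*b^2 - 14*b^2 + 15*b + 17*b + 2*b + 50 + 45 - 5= -28*b^2 + 34*b + 90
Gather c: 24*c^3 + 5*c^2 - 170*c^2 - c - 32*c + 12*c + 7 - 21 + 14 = 24*c^3 - 165*c^2 - 21*c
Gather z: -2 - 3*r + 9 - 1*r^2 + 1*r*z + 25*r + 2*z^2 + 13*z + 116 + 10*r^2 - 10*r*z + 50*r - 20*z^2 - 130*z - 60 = 9*r^2 + 72*r - 18*z^2 + z*(-9*r - 117) + 63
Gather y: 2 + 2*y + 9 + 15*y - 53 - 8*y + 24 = 9*y - 18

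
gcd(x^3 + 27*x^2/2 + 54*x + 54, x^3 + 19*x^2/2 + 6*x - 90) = x^2 + 12*x + 36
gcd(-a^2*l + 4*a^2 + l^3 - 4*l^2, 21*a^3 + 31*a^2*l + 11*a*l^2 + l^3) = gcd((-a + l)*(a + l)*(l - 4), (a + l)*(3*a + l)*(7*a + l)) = a + l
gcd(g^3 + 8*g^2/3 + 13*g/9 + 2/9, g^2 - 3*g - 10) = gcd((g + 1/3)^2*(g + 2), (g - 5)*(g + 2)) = g + 2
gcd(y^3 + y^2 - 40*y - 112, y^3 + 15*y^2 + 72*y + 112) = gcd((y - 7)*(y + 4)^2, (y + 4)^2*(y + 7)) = y^2 + 8*y + 16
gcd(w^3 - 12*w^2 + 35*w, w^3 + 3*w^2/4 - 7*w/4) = w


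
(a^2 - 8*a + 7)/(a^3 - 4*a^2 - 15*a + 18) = (a - 7)/(a^2 - 3*a - 18)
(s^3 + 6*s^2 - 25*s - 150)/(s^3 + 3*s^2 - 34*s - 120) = (s^2 + s - 30)/(s^2 - 2*s - 24)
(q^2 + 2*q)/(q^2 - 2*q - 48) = q*(q + 2)/(q^2 - 2*q - 48)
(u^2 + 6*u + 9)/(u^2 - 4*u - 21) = (u + 3)/(u - 7)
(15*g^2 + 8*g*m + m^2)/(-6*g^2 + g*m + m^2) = (-5*g - m)/(2*g - m)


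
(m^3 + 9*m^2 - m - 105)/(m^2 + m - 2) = (m^3 + 9*m^2 - m - 105)/(m^2 + m - 2)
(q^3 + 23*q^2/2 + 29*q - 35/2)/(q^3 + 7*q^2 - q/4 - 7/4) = 2*(q + 5)/(2*q + 1)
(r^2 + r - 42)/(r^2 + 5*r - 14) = (r - 6)/(r - 2)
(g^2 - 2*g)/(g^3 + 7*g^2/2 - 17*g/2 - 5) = 2*g/(2*g^2 + 11*g + 5)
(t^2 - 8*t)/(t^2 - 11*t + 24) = t/(t - 3)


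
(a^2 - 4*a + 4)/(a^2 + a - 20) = (a^2 - 4*a + 4)/(a^2 + a - 20)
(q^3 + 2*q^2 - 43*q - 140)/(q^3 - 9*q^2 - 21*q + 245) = (q + 4)/(q - 7)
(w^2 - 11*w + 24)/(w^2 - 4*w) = (w^2 - 11*w + 24)/(w*(w - 4))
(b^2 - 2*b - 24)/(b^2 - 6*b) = (b + 4)/b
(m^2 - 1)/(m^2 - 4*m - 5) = (m - 1)/(m - 5)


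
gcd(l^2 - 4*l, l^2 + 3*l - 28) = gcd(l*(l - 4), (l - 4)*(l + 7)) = l - 4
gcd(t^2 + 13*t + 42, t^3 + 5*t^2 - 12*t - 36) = t + 6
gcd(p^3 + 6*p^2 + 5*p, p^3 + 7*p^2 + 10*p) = p^2 + 5*p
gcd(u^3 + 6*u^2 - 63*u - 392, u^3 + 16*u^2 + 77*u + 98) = u^2 + 14*u + 49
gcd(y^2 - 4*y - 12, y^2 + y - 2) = y + 2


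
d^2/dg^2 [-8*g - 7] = 0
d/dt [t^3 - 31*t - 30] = 3*t^2 - 31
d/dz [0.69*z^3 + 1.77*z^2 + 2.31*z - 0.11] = 2.07*z^2 + 3.54*z + 2.31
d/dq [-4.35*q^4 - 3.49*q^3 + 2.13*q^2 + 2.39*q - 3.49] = -17.4*q^3 - 10.47*q^2 + 4.26*q + 2.39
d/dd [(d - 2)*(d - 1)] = 2*d - 3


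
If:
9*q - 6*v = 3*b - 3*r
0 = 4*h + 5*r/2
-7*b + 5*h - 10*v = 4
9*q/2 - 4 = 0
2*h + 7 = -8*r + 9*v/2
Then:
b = 2236/297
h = 740/297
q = 8/9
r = -1184/297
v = -146/33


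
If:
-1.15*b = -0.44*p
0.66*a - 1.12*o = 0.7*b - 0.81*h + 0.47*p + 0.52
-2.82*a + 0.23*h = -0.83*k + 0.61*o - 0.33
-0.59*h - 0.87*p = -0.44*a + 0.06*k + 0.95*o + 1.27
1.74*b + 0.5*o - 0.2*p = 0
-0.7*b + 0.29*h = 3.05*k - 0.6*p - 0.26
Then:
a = 0.85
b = 1.43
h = -1.46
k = 0.35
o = -3.47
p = 3.73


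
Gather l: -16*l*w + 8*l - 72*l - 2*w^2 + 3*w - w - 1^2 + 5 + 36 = l*(-16*w - 64) - 2*w^2 + 2*w + 40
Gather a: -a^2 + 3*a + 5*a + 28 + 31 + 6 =-a^2 + 8*a + 65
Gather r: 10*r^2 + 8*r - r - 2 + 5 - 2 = 10*r^2 + 7*r + 1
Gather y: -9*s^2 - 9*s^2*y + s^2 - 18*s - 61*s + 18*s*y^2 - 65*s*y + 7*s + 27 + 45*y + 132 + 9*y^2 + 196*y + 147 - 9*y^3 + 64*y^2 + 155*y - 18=-8*s^2 - 72*s - 9*y^3 + y^2*(18*s + 73) + y*(-9*s^2 - 65*s + 396) + 288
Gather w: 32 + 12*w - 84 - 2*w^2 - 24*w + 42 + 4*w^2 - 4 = 2*w^2 - 12*w - 14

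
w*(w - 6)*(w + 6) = w^3 - 36*w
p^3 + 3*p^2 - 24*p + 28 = (p - 2)^2*(p + 7)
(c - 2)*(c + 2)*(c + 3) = c^3 + 3*c^2 - 4*c - 12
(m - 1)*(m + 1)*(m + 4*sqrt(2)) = m^3 + 4*sqrt(2)*m^2 - m - 4*sqrt(2)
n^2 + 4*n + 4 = (n + 2)^2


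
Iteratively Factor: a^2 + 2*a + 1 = (a + 1)*(a + 1)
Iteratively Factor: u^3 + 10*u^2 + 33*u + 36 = (u + 3)*(u^2 + 7*u + 12) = (u + 3)*(u + 4)*(u + 3)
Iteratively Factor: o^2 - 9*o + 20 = (o - 5)*(o - 4)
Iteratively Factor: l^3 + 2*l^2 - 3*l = (l + 3)*(l^2 - l) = l*(l + 3)*(l - 1)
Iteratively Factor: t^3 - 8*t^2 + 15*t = (t - 5)*(t^2 - 3*t) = t*(t - 5)*(t - 3)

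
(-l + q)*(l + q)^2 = -l^3 - l^2*q + l*q^2 + q^3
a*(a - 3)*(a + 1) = a^3 - 2*a^2 - 3*a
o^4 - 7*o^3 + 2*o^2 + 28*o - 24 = (o - 6)*(o - 2)*(o - 1)*(o + 2)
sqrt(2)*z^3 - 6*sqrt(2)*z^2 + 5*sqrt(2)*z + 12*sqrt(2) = (z - 4)*(z - 3)*(sqrt(2)*z + sqrt(2))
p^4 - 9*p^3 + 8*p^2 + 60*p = p*(p - 6)*(p - 5)*(p + 2)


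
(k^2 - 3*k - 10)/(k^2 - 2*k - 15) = (k + 2)/(k + 3)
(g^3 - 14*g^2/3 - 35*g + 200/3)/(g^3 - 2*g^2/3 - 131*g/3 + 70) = (g^2 - 3*g - 40)/(g^2 + g - 42)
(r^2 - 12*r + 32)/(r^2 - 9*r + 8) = (r - 4)/(r - 1)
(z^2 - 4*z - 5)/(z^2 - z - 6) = (-z^2 + 4*z + 5)/(-z^2 + z + 6)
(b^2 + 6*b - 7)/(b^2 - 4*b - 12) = (-b^2 - 6*b + 7)/(-b^2 + 4*b + 12)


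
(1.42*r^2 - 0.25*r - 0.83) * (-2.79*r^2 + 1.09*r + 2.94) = -3.9618*r^4 + 2.2453*r^3 + 6.218*r^2 - 1.6397*r - 2.4402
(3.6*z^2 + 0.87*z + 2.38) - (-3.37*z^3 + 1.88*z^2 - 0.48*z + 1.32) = 3.37*z^3 + 1.72*z^2 + 1.35*z + 1.06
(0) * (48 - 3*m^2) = 0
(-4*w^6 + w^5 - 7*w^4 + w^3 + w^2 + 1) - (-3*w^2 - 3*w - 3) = -4*w^6 + w^5 - 7*w^4 + w^3 + 4*w^2 + 3*w + 4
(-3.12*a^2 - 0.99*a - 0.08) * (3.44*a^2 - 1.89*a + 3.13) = -10.7328*a^4 + 2.4912*a^3 - 8.1697*a^2 - 2.9475*a - 0.2504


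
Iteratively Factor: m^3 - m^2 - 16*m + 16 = (m - 4)*(m^2 + 3*m - 4) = (m - 4)*(m + 4)*(m - 1)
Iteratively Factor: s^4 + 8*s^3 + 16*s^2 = (s)*(s^3 + 8*s^2 + 16*s) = s*(s + 4)*(s^2 + 4*s) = s*(s + 4)^2*(s)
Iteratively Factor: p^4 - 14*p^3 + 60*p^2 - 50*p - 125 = (p - 5)*(p^3 - 9*p^2 + 15*p + 25) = (p - 5)^2*(p^2 - 4*p - 5) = (p - 5)^2*(p + 1)*(p - 5)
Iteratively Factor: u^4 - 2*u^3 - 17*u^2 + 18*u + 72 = (u + 2)*(u^3 - 4*u^2 - 9*u + 36) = (u - 3)*(u + 2)*(u^2 - u - 12) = (u - 3)*(u + 2)*(u + 3)*(u - 4)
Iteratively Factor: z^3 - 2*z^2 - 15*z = (z + 3)*(z^2 - 5*z) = (z - 5)*(z + 3)*(z)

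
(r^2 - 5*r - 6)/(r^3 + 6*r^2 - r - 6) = (r - 6)/(r^2 + 5*r - 6)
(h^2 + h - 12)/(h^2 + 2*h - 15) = (h + 4)/(h + 5)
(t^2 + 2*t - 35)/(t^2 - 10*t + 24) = (t^2 + 2*t - 35)/(t^2 - 10*t + 24)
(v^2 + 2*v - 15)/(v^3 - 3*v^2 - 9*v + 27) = (v + 5)/(v^2 - 9)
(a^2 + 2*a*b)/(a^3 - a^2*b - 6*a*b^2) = 1/(a - 3*b)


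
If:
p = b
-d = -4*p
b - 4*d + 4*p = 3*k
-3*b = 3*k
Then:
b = 0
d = 0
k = 0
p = 0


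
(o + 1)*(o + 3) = o^2 + 4*o + 3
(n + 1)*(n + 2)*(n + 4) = n^3 + 7*n^2 + 14*n + 8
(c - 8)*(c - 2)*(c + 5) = c^3 - 5*c^2 - 34*c + 80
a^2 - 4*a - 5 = (a - 5)*(a + 1)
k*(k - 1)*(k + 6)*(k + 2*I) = k^4 + 5*k^3 + 2*I*k^3 - 6*k^2 + 10*I*k^2 - 12*I*k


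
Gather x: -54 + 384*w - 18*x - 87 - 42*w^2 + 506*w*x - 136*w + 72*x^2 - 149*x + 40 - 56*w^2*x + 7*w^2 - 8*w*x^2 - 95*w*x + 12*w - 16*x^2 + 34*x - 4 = -35*w^2 + 260*w + x^2*(56 - 8*w) + x*(-56*w^2 + 411*w - 133) - 105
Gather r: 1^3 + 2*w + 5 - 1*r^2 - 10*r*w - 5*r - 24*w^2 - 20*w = -r^2 + r*(-10*w - 5) - 24*w^2 - 18*w + 6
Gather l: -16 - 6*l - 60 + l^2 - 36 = l^2 - 6*l - 112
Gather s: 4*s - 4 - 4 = 4*s - 8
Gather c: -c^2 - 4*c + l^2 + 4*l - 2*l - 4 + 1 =-c^2 - 4*c + l^2 + 2*l - 3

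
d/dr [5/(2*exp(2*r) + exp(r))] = 5*(-4*exp(r) - 1)*exp(-r)/(2*exp(r) + 1)^2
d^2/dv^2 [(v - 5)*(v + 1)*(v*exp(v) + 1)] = v^3*exp(v) + 2*v^2*exp(v) - 15*v*exp(v) - 18*exp(v) + 2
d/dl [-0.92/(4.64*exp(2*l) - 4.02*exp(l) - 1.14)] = (8.5376*exp(l) - 3.6984)*exp(l)/(-4.64*exp(2*l) + 4.02*exp(l) + 1.14)^2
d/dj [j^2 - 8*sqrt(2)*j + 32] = 2*j - 8*sqrt(2)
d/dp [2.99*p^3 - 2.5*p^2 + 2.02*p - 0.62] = 8.97*p^2 - 5.0*p + 2.02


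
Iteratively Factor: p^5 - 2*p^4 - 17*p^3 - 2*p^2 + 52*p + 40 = (p - 2)*(p^4 - 17*p^2 - 36*p - 20) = (p - 5)*(p - 2)*(p^3 + 5*p^2 + 8*p + 4) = (p - 5)*(p - 2)*(p + 2)*(p^2 + 3*p + 2) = (p - 5)*(p - 2)*(p + 2)^2*(p + 1)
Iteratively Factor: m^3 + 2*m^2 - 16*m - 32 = (m - 4)*(m^2 + 6*m + 8) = (m - 4)*(m + 4)*(m + 2)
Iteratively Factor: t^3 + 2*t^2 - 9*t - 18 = (t + 2)*(t^2 - 9) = (t + 2)*(t + 3)*(t - 3)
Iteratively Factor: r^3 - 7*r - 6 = (r + 1)*(r^2 - r - 6) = (r - 3)*(r + 1)*(r + 2)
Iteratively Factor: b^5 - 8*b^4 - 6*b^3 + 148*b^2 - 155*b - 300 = (b - 5)*(b^4 - 3*b^3 - 21*b^2 + 43*b + 60) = (b - 5)^2*(b^3 + 2*b^2 - 11*b - 12) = (b - 5)^2*(b - 3)*(b^2 + 5*b + 4) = (b - 5)^2*(b - 3)*(b + 4)*(b + 1)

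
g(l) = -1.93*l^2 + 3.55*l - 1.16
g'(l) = 3.55 - 3.86*l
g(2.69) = -5.58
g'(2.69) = -6.83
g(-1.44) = -10.27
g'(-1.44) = 9.11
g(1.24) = 0.27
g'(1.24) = -1.24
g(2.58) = -4.85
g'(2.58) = -6.41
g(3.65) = -13.91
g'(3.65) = -10.54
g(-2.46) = -21.57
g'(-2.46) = 13.05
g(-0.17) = -1.82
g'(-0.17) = 4.21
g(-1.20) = -8.20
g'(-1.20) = 8.18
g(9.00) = -125.54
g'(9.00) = -31.19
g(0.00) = -1.16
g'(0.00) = 3.55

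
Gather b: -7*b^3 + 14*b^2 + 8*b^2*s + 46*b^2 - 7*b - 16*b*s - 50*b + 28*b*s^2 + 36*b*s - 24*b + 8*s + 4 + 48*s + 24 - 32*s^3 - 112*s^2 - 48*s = -7*b^3 + b^2*(8*s + 60) + b*(28*s^2 + 20*s - 81) - 32*s^3 - 112*s^2 + 8*s + 28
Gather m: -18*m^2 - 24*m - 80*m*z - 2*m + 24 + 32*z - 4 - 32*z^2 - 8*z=-18*m^2 + m*(-80*z - 26) - 32*z^2 + 24*z + 20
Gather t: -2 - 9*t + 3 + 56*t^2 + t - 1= 56*t^2 - 8*t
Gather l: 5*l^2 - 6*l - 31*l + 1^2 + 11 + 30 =5*l^2 - 37*l + 42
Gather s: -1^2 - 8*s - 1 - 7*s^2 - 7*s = -7*s^2 - 15*s - 2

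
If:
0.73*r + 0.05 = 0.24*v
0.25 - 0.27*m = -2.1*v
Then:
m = 7.77777777777778*v + 0.925925925925926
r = 0.328767123287671*v - 0.0684931506849315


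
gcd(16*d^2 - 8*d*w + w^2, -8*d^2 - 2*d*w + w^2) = -4*d + w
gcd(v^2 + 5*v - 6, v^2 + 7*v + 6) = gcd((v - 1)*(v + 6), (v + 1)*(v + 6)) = v + 6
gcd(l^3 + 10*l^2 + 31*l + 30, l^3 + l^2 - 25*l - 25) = l + 5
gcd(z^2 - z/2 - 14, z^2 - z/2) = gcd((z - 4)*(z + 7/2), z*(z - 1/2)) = 1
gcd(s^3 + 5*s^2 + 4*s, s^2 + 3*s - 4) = s + 4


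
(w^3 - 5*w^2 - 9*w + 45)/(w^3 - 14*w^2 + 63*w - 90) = (w + 3)/(w - 6)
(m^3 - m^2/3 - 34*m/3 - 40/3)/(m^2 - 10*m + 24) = (3*m^2 + 11*m + 10)/(3*(m - 6))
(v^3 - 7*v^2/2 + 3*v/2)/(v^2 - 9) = v*(2*v - 1)/(2*(v + 3))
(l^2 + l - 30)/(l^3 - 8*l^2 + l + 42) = (l^2 + l - 30)/(l^3 - 8*l^2 + l + 42)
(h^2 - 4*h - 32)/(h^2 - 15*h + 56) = (h + 4)/(h - 7)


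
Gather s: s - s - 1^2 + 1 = 0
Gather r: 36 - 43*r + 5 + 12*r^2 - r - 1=12*r^2 - 44*r + 40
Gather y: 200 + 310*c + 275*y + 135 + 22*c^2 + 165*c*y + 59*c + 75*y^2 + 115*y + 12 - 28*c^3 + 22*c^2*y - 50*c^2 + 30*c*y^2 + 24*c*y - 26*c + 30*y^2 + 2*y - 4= -28*c^3 - 28*c^2 + 343*c + y^2*(30*c + 105) + y*(22*c^2 + 189*c + 392) + 343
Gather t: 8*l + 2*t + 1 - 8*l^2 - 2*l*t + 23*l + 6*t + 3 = -8*l^2 + 31*l + t*(8 - 2*l) + 4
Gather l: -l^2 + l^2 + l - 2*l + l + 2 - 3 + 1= 0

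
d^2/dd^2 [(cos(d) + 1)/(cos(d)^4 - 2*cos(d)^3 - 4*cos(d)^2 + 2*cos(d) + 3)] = (-12 - 3/tan(d)^6 + 58/sin(d)^2 - 30*cos(d)/sin(d)^4 - 69/sin(d)^4 - 33*cos(d)^5/sin(d)^6 + 33*cos(d)/sin(d)^6 + 3/sin(d)^6)/(cos(d) - 3)^3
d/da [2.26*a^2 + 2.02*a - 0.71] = 4.52*a + 2.02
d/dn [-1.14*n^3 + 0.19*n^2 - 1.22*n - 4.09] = -3.42*n^2 + 0.38*n - 1.22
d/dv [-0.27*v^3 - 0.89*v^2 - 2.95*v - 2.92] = -0.81*v^2 - 1.78*v - 2.95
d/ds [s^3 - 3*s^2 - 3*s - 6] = 3*s^2 - 6*s - 3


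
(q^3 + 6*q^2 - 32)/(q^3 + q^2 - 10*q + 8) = (q + 4)/(q - 1)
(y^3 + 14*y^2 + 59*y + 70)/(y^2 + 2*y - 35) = (y^2 + 7*y + 10)/(y - 5)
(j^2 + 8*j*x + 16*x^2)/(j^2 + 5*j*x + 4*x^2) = (j + 4*x)/(j + x)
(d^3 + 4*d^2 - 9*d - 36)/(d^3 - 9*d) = (d + 4)/d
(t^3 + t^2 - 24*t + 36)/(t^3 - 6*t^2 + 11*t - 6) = (t + 6)/(t - 1)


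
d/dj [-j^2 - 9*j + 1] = -2*j - 9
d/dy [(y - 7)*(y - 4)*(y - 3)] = 3*y^2 - 28*y + 61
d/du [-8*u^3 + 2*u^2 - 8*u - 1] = -24*u^2 + 4*u - 8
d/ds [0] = 0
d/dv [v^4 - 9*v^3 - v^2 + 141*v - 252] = 4*v^3 - 27*v^2 - 2*v + 141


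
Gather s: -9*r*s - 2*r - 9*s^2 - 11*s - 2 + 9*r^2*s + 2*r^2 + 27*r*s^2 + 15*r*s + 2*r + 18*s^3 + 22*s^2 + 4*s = 2*r^2 + 18*s^3 + s^2*(27*r + 13) + s*(9*r^2 + 6*r - 7) - 2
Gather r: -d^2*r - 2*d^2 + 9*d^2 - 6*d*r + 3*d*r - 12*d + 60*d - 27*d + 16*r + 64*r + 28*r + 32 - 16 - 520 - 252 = 7*d^2 + 21*d + r*(-d^2 - 3*d + 108) - 756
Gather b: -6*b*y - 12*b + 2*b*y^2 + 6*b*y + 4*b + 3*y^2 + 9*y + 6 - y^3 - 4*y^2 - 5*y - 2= b*(2*y^2 - 8) - y^3 - y^2 + 4*y + 4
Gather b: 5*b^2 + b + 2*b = 5*b^2 + 3*b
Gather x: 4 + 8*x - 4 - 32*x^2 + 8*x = -32*x^2 + 16*x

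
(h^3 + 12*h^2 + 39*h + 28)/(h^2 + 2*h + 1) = (h^2 + 11*h + 28)/(h + 1)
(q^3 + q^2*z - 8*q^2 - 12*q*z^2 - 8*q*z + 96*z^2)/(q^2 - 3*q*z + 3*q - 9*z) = (q^2 + 4*q*z - 8*q - 32*z)/(q + 3)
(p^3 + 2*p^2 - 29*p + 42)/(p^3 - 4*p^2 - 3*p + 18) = (p^2 + 5*p - 14)/(p^2 - p - 6)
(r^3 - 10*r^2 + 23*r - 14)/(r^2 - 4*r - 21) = (r^2 - 3*r + 2)/(r + 3)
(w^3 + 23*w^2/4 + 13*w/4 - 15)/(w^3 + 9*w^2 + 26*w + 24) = (w - 5/4)/(w + 2)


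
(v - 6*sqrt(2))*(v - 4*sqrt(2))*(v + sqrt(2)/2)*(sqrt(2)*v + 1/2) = sqrt(2)*v^4 - 37*v^3/2 + 133*sqrt(2)*v^2/4 + 67*v + 12*sqrt(2)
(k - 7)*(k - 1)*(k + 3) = k^3 - 5*k^2 - 17*k + 21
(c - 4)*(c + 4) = c^2 - 16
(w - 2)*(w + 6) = w^2 + 4*w - 12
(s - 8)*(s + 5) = s^2 - 3*s - 40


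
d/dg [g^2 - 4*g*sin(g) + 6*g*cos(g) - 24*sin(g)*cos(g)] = -6*g*sin(g) - 4*g*cos(g) + 2*g - 4*sin(g) + 6*cos(g) - 24*cos(2*g)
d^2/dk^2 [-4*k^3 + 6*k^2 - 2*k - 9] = 12 - 24*k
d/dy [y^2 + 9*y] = 2*y + 9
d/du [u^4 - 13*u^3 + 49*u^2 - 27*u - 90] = 4*u^3 - 39*u^2 + 98*u - 27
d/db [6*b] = 6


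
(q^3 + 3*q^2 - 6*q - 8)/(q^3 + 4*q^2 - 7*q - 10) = (q + 4)/(q + 5)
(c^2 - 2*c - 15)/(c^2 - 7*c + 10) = (c + 3)/(c - 2)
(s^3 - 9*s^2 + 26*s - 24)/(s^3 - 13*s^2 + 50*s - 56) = (s - 3)/(s - 7)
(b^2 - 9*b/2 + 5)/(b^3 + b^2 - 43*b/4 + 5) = 2*(b - 2)/(2*b^2 + 7*b - 4)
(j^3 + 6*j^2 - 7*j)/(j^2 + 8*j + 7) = j*(j - 1)/(j + 1)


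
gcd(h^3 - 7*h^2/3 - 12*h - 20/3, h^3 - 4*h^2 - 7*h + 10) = h^2 - 3*h - 10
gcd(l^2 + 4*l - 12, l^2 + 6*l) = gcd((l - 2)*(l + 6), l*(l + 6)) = l + 6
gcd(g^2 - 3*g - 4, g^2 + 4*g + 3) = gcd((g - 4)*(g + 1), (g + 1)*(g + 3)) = g + 1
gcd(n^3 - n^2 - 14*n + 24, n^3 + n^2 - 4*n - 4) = n - 2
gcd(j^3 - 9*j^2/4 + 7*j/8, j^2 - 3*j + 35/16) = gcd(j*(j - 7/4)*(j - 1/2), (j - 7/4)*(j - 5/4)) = j - 7/4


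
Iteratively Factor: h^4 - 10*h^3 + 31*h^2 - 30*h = (h - 5)*(h^3 - 5*h^2 + 6*h) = (h - 5)*(h - 3)*(h^2 - 2*h) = (h - 5)*(h - 3)*(h - 2)*(h)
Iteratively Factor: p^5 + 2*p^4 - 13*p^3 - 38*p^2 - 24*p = (p - 4)*(p^4 + 6*p^3 + 11*p^2 + 6*p) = p*(p - 4)*(p^3 + 6*p^2 + 11*p + 6) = p*(p - 4)*(p + 1)*(p^2 + 5*p + 6) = p*(p - 4)*(p + 1)*(p + 3)*(p + 2)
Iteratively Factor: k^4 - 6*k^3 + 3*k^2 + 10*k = (k - 5)*(k^3 - k^2 - 2*k) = (k - 5)*(k - 2)*(k^2 + k) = (k - 5)*(k - 2)*(k + 1)*(k)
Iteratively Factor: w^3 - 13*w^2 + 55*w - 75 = (w - 5)*(w^2 - 8*w + 15) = (w - 5)^2*(w - 3)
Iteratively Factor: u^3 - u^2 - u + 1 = (u - 1)*(u^2 - 1) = (u - 1)*(u + 1)*(u - 1)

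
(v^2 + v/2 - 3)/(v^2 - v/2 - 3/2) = (v + 2)/(v + 1)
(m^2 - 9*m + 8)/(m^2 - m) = (m - 8)/m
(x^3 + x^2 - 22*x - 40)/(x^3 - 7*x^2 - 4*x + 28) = (x^2 - x - 20)/(x^2 - 9*x + 14)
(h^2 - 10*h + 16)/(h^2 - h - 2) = (h - 8)/(h + 1)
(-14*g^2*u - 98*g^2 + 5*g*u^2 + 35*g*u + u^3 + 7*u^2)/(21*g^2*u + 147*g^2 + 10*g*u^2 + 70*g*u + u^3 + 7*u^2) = (-2*g + u)/(3*g + u)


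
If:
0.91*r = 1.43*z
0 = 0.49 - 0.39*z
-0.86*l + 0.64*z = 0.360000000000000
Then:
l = 0.52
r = 1.97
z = 1.26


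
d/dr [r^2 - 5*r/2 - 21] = 2*r - 5/2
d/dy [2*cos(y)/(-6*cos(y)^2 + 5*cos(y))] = -12*sin(y)/(6*cos(y) - 5)^2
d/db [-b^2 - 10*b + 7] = -2*b - 10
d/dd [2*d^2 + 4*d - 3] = 4*d + 4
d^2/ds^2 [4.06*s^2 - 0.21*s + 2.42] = 8.12000000000000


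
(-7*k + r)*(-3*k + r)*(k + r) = 21*k^3 + 11*k^2*r - 9*k*r^2 + r^3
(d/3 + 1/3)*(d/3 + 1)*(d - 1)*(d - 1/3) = d^4/9 + 8*d^3/27 - 2*d^2/9 - 8*d/27 + 1/9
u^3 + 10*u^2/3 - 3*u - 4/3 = (u - 1)*(u + 1/3)*(u + 4)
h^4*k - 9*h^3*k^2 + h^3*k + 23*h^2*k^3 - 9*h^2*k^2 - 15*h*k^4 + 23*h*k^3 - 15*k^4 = (h - 5*k)*(h - 3*k)*(h - k)*(h*k + k)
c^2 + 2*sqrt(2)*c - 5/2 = (c - sqrt(2)/2)*(c + 5*sqrt(2)/2)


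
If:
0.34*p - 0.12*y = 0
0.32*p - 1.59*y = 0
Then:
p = 0.00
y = 0.00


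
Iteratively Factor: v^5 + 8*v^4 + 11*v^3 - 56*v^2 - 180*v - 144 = (v + 4)*(v^4 + 4*v^3 - 5*v^2 - 36*v - 36) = (v + 3)*(v + 4)*(v^3 + v^2 - 8*v - 12) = (v - 3)*(v + 3)*(v + 4)*(v^2 + 4*v + 4) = (v - 3)*(v + 2)*(v + 3)*(v + 4)*(v + 2)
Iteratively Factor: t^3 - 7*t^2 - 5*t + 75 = (t - 5)*(t^2 - 2*t - 15) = (t - 5)*(t + 3)*(t - 5)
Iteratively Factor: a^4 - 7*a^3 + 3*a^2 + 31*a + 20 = (a - 4)*(a^3 - 3*a^2 - 9*a - 5) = (a - 4)*(a + 1)*(a^2 - 4*a - 5) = (a - 5)*(a - 4)*(a + 1)*(a + 1)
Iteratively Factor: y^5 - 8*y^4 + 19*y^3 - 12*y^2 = (y)*(y^4 - 8*y^3 + 19*y^2 - 12*y) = y*(y - 3)*(y^3 - 5*y^2 + 4*y) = y*(y - 4)*(y - 3)*(y^2 - y) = y^2*(y - 4)*(y - 3)*(y - 1)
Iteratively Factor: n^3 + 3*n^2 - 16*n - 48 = (n - 4)*(n^2 + 7*n + 12) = (n - 4)*(n + 3)*(n + 4)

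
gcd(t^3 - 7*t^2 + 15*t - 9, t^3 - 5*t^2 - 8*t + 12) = t - 1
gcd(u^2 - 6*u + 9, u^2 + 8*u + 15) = 1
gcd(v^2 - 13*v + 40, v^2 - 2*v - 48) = v - 8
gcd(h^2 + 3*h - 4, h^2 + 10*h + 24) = h + 4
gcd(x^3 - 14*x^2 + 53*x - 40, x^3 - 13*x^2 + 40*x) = x^2 - 13*x + 40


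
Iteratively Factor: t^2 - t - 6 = (t + 2)*(t - 3)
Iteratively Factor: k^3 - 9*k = (k - 3)*(k^2 + 3*k) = (k - 3)*(k + 3)*(k)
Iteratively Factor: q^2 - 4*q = (q)*(q - 4)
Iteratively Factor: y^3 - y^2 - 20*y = (y)*(y^2 - y - 20) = y*(y + 4)*(y - 5)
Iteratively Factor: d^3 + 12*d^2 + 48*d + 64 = (d + 4)*(d^2 + 8*d + 16) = (d + 4)^2*(d + 4)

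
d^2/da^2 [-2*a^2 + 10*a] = -4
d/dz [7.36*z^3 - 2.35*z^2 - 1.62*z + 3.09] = 22.08*z^2 - 4.7*z - 1.62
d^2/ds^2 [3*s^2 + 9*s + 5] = 6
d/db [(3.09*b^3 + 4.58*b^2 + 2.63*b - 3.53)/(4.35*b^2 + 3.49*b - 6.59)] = (13.4415*b^4 + 21.5682*b^3 - 56.5456*b^2 - 29.6534*b - 5.012)/(18.9225*b^4 + 30.363*b^3 - 45.1529*b^2 - 45.9982*b + 43.4281)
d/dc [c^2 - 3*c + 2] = 2*c - 3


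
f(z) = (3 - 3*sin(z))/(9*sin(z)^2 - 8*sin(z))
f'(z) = (3 - 3*sin(z))*(-18*sin(z)*cos(z) + 8*cos(z))/(9*sin(z)^2 - 8*sin(z))^2 - 3*cos(z)/(9*sin(z)^2 - 8*sin(z))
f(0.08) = -4.74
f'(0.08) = 58.47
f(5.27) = 0.42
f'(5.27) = 0.27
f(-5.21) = -4.53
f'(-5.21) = -192.31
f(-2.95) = 1.93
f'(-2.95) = -10.12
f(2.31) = -0.79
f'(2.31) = 0.79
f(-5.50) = -0.76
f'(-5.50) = -0.34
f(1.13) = 2.27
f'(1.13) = -73.58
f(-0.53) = 0.71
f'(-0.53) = 1.25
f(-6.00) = -1.41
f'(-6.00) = 4.50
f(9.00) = -1.00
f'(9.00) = -1.84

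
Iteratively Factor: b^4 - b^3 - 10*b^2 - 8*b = (b - 4)*(b^3 + 3*b^2 + 2*b) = (b - 4)*(b + 1)*(b^2 + 2*b) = (b - 4)*(b + 1)*(b + 2)*(b)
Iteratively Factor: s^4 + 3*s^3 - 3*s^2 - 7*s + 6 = (s - 1)*(s^3 + 4*s^2 + s - 6) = (s - 1)*(s + 3)*(s^2 + s - 2) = (s - 1)^2*(s + 3)*(s + 2)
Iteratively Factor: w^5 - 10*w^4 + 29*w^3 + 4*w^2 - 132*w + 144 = (w + 2)*(w^4 - 12*w^3 + 53*w^2 - 102*w + 72) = (w - 2)*(w + 2)*(w^3 - 10*w^2 + 33*w - 36) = (w - 3)*(w - 2)*(w + 2)*(w^2 - 7*w + 12) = (w - 4)*(w - 3)*(w - 2)*(w + 2)*(w - 3)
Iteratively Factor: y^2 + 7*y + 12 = (y + 4)*(y + 3)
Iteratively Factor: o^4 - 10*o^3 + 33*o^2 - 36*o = (o - 3)*(o^3 - 7*o^2 + 12*o) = (o - 4)*(o - 3)*(o^2 - 3*o) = (o - 4)*(o - 3)^2*(o)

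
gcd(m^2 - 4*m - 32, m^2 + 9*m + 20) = m + 4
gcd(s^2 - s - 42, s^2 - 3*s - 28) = s - 7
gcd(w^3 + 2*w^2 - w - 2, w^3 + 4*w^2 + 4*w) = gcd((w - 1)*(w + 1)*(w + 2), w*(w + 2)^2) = w + 2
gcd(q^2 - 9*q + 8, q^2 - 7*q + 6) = q - 1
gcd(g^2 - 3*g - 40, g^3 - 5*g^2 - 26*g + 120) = g + 5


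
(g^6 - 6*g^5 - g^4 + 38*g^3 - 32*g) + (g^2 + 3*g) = g^6 - 6*g^5 - g^4 + 38*g^3 + g^2 - 29*g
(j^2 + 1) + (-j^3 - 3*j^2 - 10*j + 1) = -j^3 - 2*j^2 - 10*j + 2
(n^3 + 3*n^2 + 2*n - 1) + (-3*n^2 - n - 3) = n^3 + n - 4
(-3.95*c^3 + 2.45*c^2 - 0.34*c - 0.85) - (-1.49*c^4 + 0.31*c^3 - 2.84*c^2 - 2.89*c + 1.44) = 1.49*c^4 - 4.26*c^3 + 5.29*c^2 + 2.55*c - 2.29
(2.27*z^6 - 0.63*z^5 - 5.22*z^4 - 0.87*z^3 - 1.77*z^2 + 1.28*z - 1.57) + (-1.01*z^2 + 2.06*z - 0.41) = 2.27*z^6 - 0.63*z^5 - 5.22*z^4 - 0.87*z^3 - 2.78*z^2 + 3.34*z - 1.98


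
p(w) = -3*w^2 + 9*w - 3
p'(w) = 9 - 6*w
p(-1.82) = -29.32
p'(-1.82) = 19.92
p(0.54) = 0.99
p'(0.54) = 5.76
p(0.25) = -0.94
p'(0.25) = 7.50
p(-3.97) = -86.01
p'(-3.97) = 32.82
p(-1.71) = -27.16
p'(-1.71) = 19.26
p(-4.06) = -88.99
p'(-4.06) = 33.36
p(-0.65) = -10.12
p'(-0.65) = 12.90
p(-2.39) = -41.65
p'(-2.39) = 23.34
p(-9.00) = -327.00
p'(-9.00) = 63.00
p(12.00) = -327.00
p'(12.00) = -63.00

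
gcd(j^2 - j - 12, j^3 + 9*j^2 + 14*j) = 1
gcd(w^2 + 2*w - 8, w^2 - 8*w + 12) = w - 2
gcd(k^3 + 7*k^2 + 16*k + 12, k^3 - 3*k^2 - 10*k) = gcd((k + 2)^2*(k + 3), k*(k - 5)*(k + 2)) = k + 2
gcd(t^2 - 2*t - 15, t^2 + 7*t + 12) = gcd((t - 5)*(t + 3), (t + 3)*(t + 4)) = t + 3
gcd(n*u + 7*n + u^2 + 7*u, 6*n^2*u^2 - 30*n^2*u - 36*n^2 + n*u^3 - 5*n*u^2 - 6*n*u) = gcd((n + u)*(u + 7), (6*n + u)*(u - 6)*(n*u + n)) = 1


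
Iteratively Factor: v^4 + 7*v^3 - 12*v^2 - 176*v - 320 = (v + 4)*(v^3 + 3*v^2 - 24*v - 80) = (v + 4)^2*(v^2 - v - 20) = (v + 4)^3*(v - 5)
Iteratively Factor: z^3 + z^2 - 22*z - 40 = (z + 2)*(z^2 - z - 20) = (z - 5)*(z + 2)*(z + 4)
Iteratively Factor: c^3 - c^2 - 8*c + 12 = (c - 2)*(c^2 + c - 6) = (c - 2)*(c + 3)*(c - 2)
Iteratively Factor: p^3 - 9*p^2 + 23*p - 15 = (p - 3)*(p^2 - 6*p + 5) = (p - 3)*(p - 1)*(p - 5)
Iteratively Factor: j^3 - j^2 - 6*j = (j + 2)*(j^2 - 3*j) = (j - 3)*(j + 2)*(j)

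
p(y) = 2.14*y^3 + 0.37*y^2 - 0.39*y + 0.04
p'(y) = 6.42*y^2 + 0.74*y - 0.39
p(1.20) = 3.80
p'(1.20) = 9.74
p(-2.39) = -26.13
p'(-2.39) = 34.51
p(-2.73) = -39.68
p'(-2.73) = 45.44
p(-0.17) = 0.11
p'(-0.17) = -0.33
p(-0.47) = 0.08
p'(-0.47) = 0.68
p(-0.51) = 0.05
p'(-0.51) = 0.90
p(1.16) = 3.43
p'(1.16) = 9.11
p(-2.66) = -36.58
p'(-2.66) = 43.07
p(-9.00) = -1526.54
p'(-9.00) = 512.97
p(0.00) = 0.04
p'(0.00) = -0.39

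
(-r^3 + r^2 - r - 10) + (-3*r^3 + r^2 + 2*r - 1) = -4*r^3 + 2*r^2 + r - 11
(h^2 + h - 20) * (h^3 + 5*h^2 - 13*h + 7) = h^5 + 6*h^4 - 28*h^3 - 106*h^2 + 267*h - 140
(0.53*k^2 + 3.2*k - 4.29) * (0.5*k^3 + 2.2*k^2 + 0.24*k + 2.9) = 0.265*k^5 + 2.766*k^4 + 5.0222*k^3 - 7.133*k^2 + 8.2504*k - 12.441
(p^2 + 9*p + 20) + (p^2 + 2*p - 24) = 2*p^2 + 11*p - 4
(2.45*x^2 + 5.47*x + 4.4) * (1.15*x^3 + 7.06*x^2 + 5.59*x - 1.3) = 2.8175*x^5 + 23.5875*x^4 + 57.3737*x^3 + 58.4563*x^2 + 17.485*x - 5.72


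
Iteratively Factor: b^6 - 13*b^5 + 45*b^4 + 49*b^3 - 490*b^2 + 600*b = (b + 3)*(b^5 - 16*b^4 + 93*b^3 - 230*b^2 + 200*b) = b*(b + 3)*(b^4 - 16*b^3 + 93*b^2 - 230*b + 200) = b*(b - 2)*(b + 3)*(b^3 - 14*b^2 + 65*b - 100) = b*(b - 5)*(b - 2)*(b + 3)*(b^2 - 9*b + 20) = b*(b - 5)^2*(b - 2)*(b + 3)*(b - 4)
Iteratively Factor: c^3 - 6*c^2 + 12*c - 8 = (c - 2)*(c^2 - 4*c + 4) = (c - 2)^2*(c - 2)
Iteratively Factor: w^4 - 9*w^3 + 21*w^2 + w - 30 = (w + 1)*(w^3 - 10*w^2 + 31*w - 30) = (w - 3)*(w + 1)*(w^2 - 7*w + 10) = (w - 3)*(w - 2)*(w + 1)*(w - 5)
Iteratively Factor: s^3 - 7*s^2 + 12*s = (s)*(s^2 - 7*s + 12) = s*(s - 3)*(s - 4)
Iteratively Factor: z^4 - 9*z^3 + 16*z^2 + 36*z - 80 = (z - 2)*(z^3 - 7*z^2 + 2*z + 40) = (z - 2)*(z + 2)*(z^2 - 9*z + 20) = (z - 4)*(z - 2)*(z + 2)*(z - 5)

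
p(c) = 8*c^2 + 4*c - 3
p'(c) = 16*c + 4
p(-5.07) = 182.36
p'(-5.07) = -77.12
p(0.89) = 6.90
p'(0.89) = 18.24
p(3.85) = 130.98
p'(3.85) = 65.60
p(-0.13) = -3.38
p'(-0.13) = 1.92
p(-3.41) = 76.38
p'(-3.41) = -50.56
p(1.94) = 34.87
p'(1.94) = 35.04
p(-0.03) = -3.11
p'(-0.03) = 3.52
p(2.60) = 61.48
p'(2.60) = 45.60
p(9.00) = 681.00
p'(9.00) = 148.00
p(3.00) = 81.00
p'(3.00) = 52.00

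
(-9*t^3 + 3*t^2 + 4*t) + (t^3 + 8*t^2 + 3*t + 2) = -8*t^3 + 11*t^2 + 7*t + 2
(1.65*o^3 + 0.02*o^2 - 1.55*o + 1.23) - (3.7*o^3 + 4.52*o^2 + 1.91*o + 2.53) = -2.05*o^3 - 4.5*o^2 - 3.46*o - 1.3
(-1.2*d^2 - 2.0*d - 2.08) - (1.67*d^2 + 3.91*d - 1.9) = -2.87*d^2 - 5.91*d - 0.18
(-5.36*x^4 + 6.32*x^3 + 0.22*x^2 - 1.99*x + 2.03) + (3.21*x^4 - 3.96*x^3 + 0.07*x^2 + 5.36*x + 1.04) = -2.15*x^4 + 2.36*x^3 + 0.29*x^2 + 3.37*x + 3.07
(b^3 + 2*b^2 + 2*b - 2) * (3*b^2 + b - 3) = 3*b^5 + 7*b^4 + 5*b^3 - 10*b^2 - 8*b + 6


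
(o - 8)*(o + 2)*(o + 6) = o^3 - 52*o - 96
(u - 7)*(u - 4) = u^2 - 11*u + 28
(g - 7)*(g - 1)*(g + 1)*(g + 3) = g^4 - 4*g^3 - 22*g^2 + 4*g + 21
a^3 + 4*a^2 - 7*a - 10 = (a - 2)*(a + 1)*(a + 5)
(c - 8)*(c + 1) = c^2 - 7*c - 8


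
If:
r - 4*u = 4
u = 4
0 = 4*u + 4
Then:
No Solution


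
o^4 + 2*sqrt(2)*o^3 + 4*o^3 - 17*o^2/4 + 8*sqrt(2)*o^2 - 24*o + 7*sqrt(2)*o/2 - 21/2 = (o + 1/2)*(o + 7/2)*(o - sqrt(2))*(o + 3*sqrt(2))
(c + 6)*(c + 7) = c^2 + 13*c + 42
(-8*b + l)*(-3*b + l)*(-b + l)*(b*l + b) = -24*b^4*l - 24*b^4 + 35*b^3*l^2 + 35*b^3*l - 12*b^2*l^3 - 12*b^2*l^2 + b*l^4 + b*l^3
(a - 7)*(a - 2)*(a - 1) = a^3 - 10*a^2 + 23*a - 14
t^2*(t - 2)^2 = t^4 - 4*t^3 + 4*t^2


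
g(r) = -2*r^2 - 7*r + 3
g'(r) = -4*r - 7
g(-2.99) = 6.05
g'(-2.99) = 4.96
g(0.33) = 0.47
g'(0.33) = -8.32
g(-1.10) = 8.28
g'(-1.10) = -2.60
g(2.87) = -33.56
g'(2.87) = -18.48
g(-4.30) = -3.88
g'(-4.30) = 10.20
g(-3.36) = 3.94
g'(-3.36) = 6.44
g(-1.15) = 8.40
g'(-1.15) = -2.40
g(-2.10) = 8.88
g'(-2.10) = 1.40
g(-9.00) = -96.00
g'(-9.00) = 29.00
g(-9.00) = -96.00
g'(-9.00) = 29.00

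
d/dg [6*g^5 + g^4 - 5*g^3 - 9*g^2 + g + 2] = 30*g^4 + 4*g^3 - 15*g^2 - 18*g + 1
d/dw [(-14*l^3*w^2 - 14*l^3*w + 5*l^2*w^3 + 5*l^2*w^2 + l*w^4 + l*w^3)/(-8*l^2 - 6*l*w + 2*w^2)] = l*(112*l^4*w + 56*l^4 - 18*l^3*w^2 - 40*l^3*w - 46*l^2*w^3 - 13*l^2*w^2 - 4*l*w^4 - 6*l*w^3 + 2*w^5 + w^4)/(2*(16*l^4 + 24*l^3*w + l^2*w^2 - 6*l*w^3 + w^4))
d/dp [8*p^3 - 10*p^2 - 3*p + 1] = 24*p^2 - 20*p - 3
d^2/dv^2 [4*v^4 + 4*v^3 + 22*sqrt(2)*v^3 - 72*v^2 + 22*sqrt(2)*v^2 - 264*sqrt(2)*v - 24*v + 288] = 48*v^2 + 24*v + 132*sqrt(2)*v - 144 + 44*sqrt(2)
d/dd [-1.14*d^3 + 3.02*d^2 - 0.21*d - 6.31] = -3.42*d^2 + 6.04*d - 0.21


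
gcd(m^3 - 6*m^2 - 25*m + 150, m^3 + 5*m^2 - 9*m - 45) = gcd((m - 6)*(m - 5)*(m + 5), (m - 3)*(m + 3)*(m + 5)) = m + 5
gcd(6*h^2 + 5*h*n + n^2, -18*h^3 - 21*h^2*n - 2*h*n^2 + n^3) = 3*h + n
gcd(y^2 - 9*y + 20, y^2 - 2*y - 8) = y - 4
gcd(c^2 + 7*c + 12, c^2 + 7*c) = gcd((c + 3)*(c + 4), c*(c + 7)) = 1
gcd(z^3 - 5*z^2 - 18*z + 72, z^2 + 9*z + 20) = z + 4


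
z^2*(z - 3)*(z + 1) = z^4 - 2*z^3 - 3*z^2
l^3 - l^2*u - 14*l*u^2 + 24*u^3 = (l - 3*u)*(l - 2*u)*(l + 4*u)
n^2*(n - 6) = n^3 - 6*n^2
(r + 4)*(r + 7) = r^2 + 11*r + 28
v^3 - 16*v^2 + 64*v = v*(v - 8)^2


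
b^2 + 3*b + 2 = (b + 1)*(b + 2)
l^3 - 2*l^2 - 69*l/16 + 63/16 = (l - 3)*(l - 3/4)*(l + 7/4)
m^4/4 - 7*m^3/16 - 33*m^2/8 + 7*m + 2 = (m/4 + 1)*(m - 4)*(m - 2)*(m + 1/4)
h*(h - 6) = h^2 - 6*h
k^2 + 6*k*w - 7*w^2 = (k - w)*(k + 7*w)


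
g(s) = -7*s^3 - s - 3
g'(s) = -21*s^2 - 1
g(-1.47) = 20.71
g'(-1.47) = -46.38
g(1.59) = -32.73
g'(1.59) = -54.09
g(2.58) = -125.79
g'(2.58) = -140.78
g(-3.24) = 238.33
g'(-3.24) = -221.45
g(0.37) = -3.72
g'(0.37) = -3.87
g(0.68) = -5.88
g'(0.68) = -10.71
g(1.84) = -48.45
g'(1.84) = -72.10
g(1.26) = -18.26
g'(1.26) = -34.34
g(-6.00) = 1515.00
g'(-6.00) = -757.00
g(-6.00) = 1515.00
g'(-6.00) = -757.00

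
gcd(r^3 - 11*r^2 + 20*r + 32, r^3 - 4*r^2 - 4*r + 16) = r - 4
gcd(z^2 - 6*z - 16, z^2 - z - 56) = z - 8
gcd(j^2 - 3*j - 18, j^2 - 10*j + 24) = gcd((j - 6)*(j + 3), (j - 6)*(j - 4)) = j - 6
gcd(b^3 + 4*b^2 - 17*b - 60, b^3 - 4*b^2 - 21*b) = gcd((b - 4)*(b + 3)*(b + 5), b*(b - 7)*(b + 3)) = b + 3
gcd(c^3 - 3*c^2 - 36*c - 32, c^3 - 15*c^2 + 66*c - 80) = c - 8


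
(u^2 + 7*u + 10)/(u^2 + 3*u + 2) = (u + 5)/(u + 1)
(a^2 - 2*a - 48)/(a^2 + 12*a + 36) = (a - 8)/(a + 6)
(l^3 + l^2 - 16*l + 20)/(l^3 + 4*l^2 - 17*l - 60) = (l^2 - 4*l + 4)/(l^2 - l - 12)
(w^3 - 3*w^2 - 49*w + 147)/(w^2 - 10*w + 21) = w + 7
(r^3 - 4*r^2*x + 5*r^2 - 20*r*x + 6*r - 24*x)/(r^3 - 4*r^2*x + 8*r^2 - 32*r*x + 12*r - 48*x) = (r + 3)/(r + 6)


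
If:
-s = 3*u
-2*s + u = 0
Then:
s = 0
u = 0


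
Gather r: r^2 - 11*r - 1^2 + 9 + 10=r^2 - 11*r + 18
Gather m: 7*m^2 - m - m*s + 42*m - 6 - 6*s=7*m^2 + m*(41 - s) - 6*s - 6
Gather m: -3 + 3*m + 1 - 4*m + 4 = 2 - m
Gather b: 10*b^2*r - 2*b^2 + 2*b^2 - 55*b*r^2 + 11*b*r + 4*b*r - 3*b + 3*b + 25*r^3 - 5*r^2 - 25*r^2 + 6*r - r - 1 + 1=10*b^2*r + b*(-55*r^2 + 15*r) + 25*r^3 - 30*r^2 + 5*r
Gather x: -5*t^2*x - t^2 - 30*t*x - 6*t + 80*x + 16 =-t^2 - 6*t + x*(-5*t^2 - 30*t + 80) + 16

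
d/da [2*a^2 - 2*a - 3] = 4*a - 2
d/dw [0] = 0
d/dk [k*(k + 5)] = 2*k + 5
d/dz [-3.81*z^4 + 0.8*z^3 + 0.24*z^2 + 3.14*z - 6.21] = -15.24*z^3 + 2.4*z^2 + 0.48*z + 3.14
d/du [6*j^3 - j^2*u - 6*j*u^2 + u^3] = -j^2 - 12*j*u + 3*u^2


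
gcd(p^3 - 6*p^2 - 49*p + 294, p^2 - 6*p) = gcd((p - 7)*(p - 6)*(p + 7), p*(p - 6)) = p - 6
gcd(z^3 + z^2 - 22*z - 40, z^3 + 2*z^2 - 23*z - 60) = z^2 - z - 20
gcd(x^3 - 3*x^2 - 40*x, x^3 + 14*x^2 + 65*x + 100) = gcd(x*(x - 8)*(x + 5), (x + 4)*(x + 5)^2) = x + 5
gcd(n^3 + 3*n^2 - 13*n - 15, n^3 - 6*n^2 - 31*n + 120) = n^2 + 2*n - 15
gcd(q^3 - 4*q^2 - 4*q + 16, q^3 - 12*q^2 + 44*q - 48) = q^2 - 6*q + 8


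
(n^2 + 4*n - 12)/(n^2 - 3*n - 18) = (-n^2 - 4*n + 12)/(-n^2 + 3*n + 18)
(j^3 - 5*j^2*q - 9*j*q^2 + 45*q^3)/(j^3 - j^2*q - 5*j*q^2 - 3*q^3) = (j^2 - 2*j*q - 15*q^2)/(j^2 + 2*j*q + q^2)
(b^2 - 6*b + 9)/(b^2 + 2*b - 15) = (b - 3)/(b + 5)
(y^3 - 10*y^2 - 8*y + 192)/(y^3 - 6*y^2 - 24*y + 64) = (y - 6)/(y - 2)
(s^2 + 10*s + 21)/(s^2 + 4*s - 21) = (s + 3)/(s - 3)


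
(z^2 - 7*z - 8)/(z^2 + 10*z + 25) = (z^2 - 7*z - 8)/(z^2 + 10*z + 25)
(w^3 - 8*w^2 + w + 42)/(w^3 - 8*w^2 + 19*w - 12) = (w^2 - 5*w - 14)/(w^2 - 5*w + 4)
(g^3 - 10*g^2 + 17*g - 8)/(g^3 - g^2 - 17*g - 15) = (-g^3 + 10*g^2 - 17*g + 8)/(-g^3 + g^2 + 17*g + 15)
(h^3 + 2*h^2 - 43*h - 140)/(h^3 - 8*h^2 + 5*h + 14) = (h^2 + 9*h + 20)/(h^2 - h - 2)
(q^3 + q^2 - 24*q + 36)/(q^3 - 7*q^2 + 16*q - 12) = (q + 6)/(q - 2)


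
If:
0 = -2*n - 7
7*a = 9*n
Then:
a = -9/2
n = -7/2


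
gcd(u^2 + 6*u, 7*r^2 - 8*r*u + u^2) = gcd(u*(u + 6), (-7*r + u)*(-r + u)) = 1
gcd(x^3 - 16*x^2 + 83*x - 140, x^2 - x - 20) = x - 5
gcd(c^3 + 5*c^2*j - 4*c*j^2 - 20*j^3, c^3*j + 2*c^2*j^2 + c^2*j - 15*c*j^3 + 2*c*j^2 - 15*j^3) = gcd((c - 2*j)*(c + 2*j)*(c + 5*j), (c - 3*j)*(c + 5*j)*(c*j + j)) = c + 5*j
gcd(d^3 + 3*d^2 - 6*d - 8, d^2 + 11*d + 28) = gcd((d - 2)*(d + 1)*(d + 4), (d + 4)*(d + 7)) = d + 4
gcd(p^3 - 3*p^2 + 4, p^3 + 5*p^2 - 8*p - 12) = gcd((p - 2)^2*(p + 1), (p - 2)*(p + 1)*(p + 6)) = p^2 - p - 2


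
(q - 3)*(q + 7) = q^2 + 4*q - 21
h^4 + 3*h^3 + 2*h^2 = h^2*(h + 1)*(h + 2)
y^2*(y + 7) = y^3 + 7*y^2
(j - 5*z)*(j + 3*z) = j^2 - 2*j*z - 15*z^2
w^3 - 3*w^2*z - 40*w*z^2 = w*(w - 8*z)*(w + 5*z)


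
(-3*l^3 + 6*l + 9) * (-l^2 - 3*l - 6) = 3*l^5 + 9*l^4 + 12*l^3 - 27*l^2 - 63*l - 54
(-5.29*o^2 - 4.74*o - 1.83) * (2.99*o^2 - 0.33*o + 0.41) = -15.8171*o^4 - 12.4269*o^3 - 6.0764*o^2 - 1.3395*o - 0.7503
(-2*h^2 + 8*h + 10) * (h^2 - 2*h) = -2*h^4 + 12*h^3 - 6*h^2 - 20*h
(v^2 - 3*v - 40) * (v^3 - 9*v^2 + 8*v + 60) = v^5 - 12*v^4 - 5*v^3 + 396*v^2 - 500*v - 2400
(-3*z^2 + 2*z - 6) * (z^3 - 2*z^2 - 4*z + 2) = -3*z^5 + 8*z^4 + 2*z^3 - 2*z^2 + 28*z - 12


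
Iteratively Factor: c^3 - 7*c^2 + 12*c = (c - 3)*(c^2 - 4*c) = (c - 4)*(c - 3)*(c)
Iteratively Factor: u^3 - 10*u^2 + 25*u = (u)*(u^2 - 10*u + 25) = u*(u - 5)*(u - 5)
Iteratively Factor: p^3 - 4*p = (p)*(p^2 - 4) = p*(p + 2)*(p - 2)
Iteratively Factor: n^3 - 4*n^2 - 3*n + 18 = (n - 3)*(n^2 - n - 6) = (n - 3)*(n + 2)*(n - 3)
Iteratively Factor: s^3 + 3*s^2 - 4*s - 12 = (s + 3)*(s^2 - 4) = (s - 2)*(s + 3)*(s + 2)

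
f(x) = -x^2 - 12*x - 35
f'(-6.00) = 0.00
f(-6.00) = 1.00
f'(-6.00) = 0.00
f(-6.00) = 1.00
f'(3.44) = -18.88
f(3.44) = -88.11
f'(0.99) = -13.98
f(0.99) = -47.86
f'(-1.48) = -9.04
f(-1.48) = -19.43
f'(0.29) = -12.58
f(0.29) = -38.56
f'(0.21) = -12.42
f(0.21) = -37.56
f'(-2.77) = -6.46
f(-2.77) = -9.43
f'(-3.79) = -4.42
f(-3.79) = -3.88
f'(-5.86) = -0.28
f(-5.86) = 0.98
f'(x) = -2*x - 12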